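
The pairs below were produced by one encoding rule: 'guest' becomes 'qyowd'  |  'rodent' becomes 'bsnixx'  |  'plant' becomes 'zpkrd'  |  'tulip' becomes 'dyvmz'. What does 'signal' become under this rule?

Shifts by position in guest: pos 0: g→q (+10), pos 1: u→y (+4), pos 2: e→o (+10), pos 3: s→w (+4) — repeating every 2. It's a Vigenère-style cipher with numeric key [10,4]: position i shifts by key[i mod 2].
For signal: s+10=c, i+4=m, g+10=q, n+4=r, a+10=k, l+4=p.

cmqrkp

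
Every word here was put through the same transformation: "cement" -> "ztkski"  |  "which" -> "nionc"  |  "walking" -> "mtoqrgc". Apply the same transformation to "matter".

xkzzgs

The output letters match the input read backwards, each shifted +6: cement reversed is tnemec. Two steps: reverse the string, then apply a Caesar shift of +6.
Applying it to matter: reverse → rettam; then shift: r+6=x, e+6=k, t+6=z, t+6=z, a+6=g, m+6=s.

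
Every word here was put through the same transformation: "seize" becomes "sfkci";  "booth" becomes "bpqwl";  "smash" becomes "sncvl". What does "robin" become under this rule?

rpdlr

In seize: s→s is +0, e→f is +1, i→k is +2, z→c is +3 — the shift increases by 1 each position. The shift increases by 1 at each position, starting from +0: 0, 1, 2, ….
On robin: r+0=r, o+1=p, b+2=d, i+3=l, n+4=r.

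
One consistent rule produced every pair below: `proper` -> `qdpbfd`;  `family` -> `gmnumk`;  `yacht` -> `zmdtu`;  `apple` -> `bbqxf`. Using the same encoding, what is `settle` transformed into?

Shifts by position in proper: pos 0: p→q (+1), pos 1: r→d (+12), pos 2: o→p (+1), pos 3: p→b (+12) — repeating every 2. A repeating key of period 2 is used — shifts +1, +12 over and over.
Applying it to settle: s+1=t, e+12=q, t+1=u, t+12=f, l+1=m, e+12=q.

tqufmq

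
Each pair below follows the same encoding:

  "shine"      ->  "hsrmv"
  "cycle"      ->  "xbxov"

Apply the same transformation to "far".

uzi

This is the alphabet-reversal cipher (Atbash): a becomes z, b becomes y, etc.
Applying it to far: f↔u, a↔z, r↔i.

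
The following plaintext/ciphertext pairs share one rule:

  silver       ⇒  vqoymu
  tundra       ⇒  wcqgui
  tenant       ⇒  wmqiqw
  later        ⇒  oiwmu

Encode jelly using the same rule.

The shift depends on letter class: consonant s→v is +3, but vowel i→q is +8. The rule splits by letter class: vowels +8, consonants +3.
For jelly: j(cons)+3=m, e(vowel)+8=m, l(cons)+3=o, l(cons)+3=o, y(cons)+3=b.

mmoob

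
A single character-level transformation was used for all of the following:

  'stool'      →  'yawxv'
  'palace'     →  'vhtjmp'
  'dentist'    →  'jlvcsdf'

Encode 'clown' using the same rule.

iswfx

Letter i (0-indexed) is shifted by i+6, so successive shifts are 6, 7, 8, ….
On clown: c+6=i, l+7=s, o+8=w, w+9=f, n+10=x.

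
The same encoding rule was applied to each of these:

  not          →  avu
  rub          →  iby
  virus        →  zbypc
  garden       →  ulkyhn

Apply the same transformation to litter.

The word is reversed, then every letter is shifted forward by 7.
For litter: reverse → rettil; then shift: r+7=y, e+7=l, t+7=a, t+7=a, i+7=p, l+7=s.

ylaaps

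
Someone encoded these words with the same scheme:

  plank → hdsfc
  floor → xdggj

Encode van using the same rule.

nsf

Compare letters: p→h is +18, l→d is +18, a→s is +18 — a constant shift. It's a constant shift of +18 (ROT18).
For van: v+18=n, a+18=s, n+18=f.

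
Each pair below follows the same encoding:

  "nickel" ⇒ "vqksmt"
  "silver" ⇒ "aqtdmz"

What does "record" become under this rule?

zmkwzl

Compare letters: n→v is +8, i→q is +8, c→k is +8 — a constant shift. Every letter moves 8 places later in the alphabet, wrapping around z→a.
On record: r+8=z, e+8=m, c+8=k, o+8=w, r+8=z, d+8=l.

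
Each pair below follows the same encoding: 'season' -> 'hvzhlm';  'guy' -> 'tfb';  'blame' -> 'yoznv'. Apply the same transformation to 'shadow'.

hszwld

Each pair mirrors across the alphabet (s↔h, e↔v, a↔z): positions sum to 25. Letters are reflected about the middle of the alphabet (position → 25−position): Atbash.
Applying it to shadow: s↔h, h↔s, a↔z, d↔w, o↔l, w↔d.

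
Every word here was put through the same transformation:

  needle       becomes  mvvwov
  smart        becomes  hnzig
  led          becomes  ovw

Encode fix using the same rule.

urc

This is the alphabet-reversal cipher (Atbash): a becomes z, b becomes y, etc.
Applying it to fix: f↔u, i↔r, x↔c.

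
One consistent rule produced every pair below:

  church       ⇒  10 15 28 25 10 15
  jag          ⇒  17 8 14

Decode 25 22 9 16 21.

robin

c is letter #3 and maps to 10: an offset of 7. Letters become their 1-based position plus 7 (so a→8, b→9, …).
Undoing it on 25 22 9 16 21: 25→(25−7)÷1=18=r, 22→(22−7)÷1=15=o, 9→(9−7)÷1=2=b, 16→(16−7)÷1=9=i, 21→(21−7)÷1=14=n.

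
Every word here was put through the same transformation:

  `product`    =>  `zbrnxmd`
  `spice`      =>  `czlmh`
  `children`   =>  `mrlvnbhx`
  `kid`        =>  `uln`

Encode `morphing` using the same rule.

The shift depends on letter class: consonant p→z is +10, but vowel o→r is +3. The rule splits by letter class: vowels +3, consonants +10.
On morphing: m(cons)+10=w, o(vowel)+3=r, r(cons)+10=b, p(cons)+10=z, h(cons)+10=r, i(vowel)+3=l, n(cons)+10=x, g(cons)+10=q.

wrbzrlxq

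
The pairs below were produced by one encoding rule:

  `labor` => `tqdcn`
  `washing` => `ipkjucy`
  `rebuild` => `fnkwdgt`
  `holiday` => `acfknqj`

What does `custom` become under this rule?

The output letters match the input read backwards, each shifted +2: labor reversed is robal. Two steps: reverse the string, then apply a Caesar shift of +2.
Applying it to custom: reverse → motsuc; then shift: m+2=o, o+2=q, t+2=v, s+2=u, u+2=w, c+2=e.

oqvuwe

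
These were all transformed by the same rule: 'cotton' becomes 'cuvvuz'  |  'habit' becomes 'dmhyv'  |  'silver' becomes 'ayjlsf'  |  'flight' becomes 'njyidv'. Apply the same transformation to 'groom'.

c(2)→c(2) and o(14)→u(20) fit y≡21x+12 (mod 26); the inverse of 21 mod 26 is 5. This is an affine cipher: with a=0,…,z=25, each position x becomes (21x+12) mod 26.
On groom: g(6)→21·6+12≡8=i; r(17)→21·17+12≡5=f; o(14)→21·14+12≡20=u; o(14)→21·14+12≡20=u; m(12)→21·12+12≡4=e (all mod 26).

ifuue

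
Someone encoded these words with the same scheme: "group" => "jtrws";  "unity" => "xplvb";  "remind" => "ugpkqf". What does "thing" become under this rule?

wjlpj

The shifts repeat in a cycle of length 2: positions 0,1,… shift by +3, +2, then the pattern repeats.
For thing: t+3=w, h+2=j, i+3=l, n+2=p, g+3=j.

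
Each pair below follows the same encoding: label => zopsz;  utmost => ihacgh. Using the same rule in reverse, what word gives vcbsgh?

Every letter moves 14 places later in the alphabet, wrapping around z→a.
Decoding vcbsgh: v−14=h, c−14=o, b−14=n, s−14=e, g−14=s, h−14=t.

honest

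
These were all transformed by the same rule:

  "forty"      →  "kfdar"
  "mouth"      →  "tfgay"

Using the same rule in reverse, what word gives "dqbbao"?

The output letters match the input read backwards, each shifted +12: forty reversed is ytrof. The word is reversed, then every letter is shifted forward by 12.
Reversing it on dqbbao: shift back: d−12=r, q−12=e, b−12=p, b−12=p, a−12=o, o−12=c → reppoc; then reverse → copper.

copper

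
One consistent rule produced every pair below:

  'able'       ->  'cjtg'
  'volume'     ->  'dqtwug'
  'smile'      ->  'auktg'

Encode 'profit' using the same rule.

The shift depends on letter class: consonant b→j is +8, but vowel a→c is +2. Two shifts are in play — +2 for a/e/i/o/u, +8 for every other letter.
For profit: p(cons)+8=x, r(cons)+8=z, o(vowel)+2=q, f(cons)+8=n, i(vowel)+2=k, t(cons)+8=b.

xzqnkb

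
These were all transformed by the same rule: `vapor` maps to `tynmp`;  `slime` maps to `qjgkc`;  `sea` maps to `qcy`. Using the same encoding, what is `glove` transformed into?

Compare letters: v→t is +24, a→y is +24, p→n is +24 — a constant shift. Every letter moves 24 places later in the alphabet, wrapping around z→a.
On glove: g+24=e, l+24=j, o+24=m, v+24=t, e+24=c.

ejmtc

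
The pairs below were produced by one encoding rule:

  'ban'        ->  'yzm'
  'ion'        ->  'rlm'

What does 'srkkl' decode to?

hippo

Letters are reflected about the middle of the alphabet (position → 25−position): Atbash.
Decoding srkkl: s↔h, r↔i, k↔p, k↔p, l↔o.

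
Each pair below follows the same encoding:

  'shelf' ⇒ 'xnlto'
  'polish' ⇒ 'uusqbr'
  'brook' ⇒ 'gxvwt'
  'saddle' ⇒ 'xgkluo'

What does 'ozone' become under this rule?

tfvvn

In shelf: s→x is +5, h→n is +6, e→l is +7, l→t is +8 — the shift increases by 1 each position. Letter i (0-indexed) is shifted by i+5, so successive shifts are 5, 6, 7, ….
For ozone: o+5=t, z+6=f, o+7=v, n+8=v, e+9=n.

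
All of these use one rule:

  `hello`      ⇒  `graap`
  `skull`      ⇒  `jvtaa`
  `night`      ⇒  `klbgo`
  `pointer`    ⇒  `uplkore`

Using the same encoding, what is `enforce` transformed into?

rkwpehr

h(7)→g(6) and e(4)→r(17) fit y≡5x+23 (mod 26); the inverse of 5 mod 26 is 21. Each letter's alphabet position (a=0..z=25) is mapped through 5·x+23 mod 26 — an affine cipher.
For enforce: e(4)→5·4+23≡17=r; n(13)→5·13+23≡10=k; f(5)→5·5+23≡22=w; o(14)→5·14+23≡15=p; r(17)→5·17+23≡4=e; c(2)→5·2+23≡7=h; e(4)→5·4+23≡17=r (all mod 26).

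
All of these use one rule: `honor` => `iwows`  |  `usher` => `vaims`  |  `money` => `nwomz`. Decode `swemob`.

rodent

Shifts by position in honor: pos 0: h→i (+1), pos 1: o→w (+8), pos 2: n→o (+1), pos 3: o→w (+8) — repeating every 2. The shifts repeat in a cycle of length 2: positions 0,1,… shift by +1, +8, then the pattern repeats.
Reversing it on swemob: s−1=r, w−8=o, e−1=d, m−8=e, o−1=n, b−8=t.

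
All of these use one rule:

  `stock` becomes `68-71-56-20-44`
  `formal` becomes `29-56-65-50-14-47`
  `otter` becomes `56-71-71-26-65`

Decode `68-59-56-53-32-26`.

The formula is n = 3×(alphabet index, a=1) + 11.
Reversing it on 68-59-56-53-32-26: 68→(68−11)÷3=19=s, 59→(59−11)÷3=16=p, 56→(56−11)÷3=15=o, 53→(53−11)÷3=14=n, 32→(32−11)÷3=7=g, 26→(26−11)÷3=5=e.

sponge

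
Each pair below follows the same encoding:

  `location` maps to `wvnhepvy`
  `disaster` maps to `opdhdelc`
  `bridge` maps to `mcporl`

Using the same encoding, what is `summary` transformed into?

The shift depends on letter class: consonant l→w is +11, but vowel o→v is +7. The rule splits by letter class: vowels +7, consonants +11.
Applying it to summary: s(cons)+11=d, u(vowel)+7=b, m(cons)+11=x, m(cons)+11=x, a(vowel)+7=h, r(cons)+11=c, y(cons)+11=j.

dbxxhcj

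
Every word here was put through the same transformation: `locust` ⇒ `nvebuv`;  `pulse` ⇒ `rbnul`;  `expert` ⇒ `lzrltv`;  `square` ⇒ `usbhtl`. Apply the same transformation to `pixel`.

rpzln

The shift depends on letter class: consonant l→n is +2, but vowel o→v is +7. Two shifts are in play — +7 for a/e/i/o/u, +2 for every other letter.
For pixel: p(cons)+2=r, i(vowel)+7=p, x(cons)+2=z, e(vowel)+7=l, l(cons)+2=n.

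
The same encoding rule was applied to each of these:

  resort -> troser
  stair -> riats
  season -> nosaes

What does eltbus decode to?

subtle

The output letters match the input read backwards: resort reversed is troser. It's just the letters in reverse order.
Decoding eltbus: then reverse → subtle.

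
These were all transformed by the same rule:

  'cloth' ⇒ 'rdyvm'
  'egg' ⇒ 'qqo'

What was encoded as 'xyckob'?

The output letters match the input read backwards, each shifted +10: cloth reversed is htolc. Read the word backwards and shift each letter +10.
Reversing it on xyckob: shift back: x−10=n, y−10=o, c−10=s, k−10=a, o−10=e, b−10=r → nosaer; then reverse → reason.

reason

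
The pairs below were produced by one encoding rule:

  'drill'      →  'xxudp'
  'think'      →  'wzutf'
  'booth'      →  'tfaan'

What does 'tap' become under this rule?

The output letters match the input read backwards, each shifted +12: drill reversed is llird. Two steps: reverse the string, then apply a Caesar shift of +12.
For tap: reverse → pat; then shift: p+12=b, a+12=m, t+12=f.

bmf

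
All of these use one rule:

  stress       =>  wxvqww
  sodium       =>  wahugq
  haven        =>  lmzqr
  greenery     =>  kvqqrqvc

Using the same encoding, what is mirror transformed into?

The rule splits by letter class: vowels +12, consonants +4.
On mirror: m(cons)+4=q, i(vowel)+12=u, r(cons)+4=v, r(cons)+4=v, o(vowel)+12=a, r(cons)+4=v.

quvvav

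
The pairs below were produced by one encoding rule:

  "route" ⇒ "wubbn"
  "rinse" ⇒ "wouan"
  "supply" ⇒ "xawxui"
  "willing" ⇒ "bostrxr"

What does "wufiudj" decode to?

In route: r→w is +5, o→u is +6, u→b is +7, t→b is +8 — the shift increases by 1 each position. Letter i (0-indexed) is shifted by i+5, so successive shifts are 5, 6, 7, ….
Decoding wufiudj: w−5=r, u−6=o, f−7=y, i−8=a, u−9=l, d−10=t, j−11=y.

royalty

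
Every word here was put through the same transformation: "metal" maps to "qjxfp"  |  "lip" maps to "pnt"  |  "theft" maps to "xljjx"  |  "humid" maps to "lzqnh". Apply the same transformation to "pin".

The shift depends on letter class: consonant m→q is +4, but vowel e→j is +5. The rule splits by letter class: vowels +5, consonants +4.
Applying it to pin: p(cons)+4=t, i(vowel)+5=n, n(cons)+4=r.

tnr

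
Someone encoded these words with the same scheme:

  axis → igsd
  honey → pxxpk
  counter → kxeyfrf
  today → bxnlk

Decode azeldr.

Letter i (0-indexed) is shifted by i+8, so successive shifts are 8, 9, 10, ….
Undoing it on azeldr: a−8=s, z−9=q, e−10=u, l−11=a, d−12=r, r−13=e.

square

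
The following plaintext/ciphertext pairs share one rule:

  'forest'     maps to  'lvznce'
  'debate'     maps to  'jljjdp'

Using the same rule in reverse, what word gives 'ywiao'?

In forest: f→l is +6, o→v is +7, r→z is +8, e→n is +9 — the shift increases by 1 each position. Letter i (0-indexed) is shifted by i+6, so successive shifts are 6, 7, 8, ….
Decoding ywiao: y−6=s, w−7=p, i−8=a, a−9=r, o−10=e.

spare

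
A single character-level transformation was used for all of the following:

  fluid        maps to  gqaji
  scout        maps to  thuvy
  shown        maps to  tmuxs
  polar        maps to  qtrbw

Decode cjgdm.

Shifts by position in fluid: pos 0: f→g (+1), pos 1: l→q (+5), pos 2: u→a (+6), pos 3: i→j (+1), pos 4: d→i (+5) — repeating every 3. The shifts repeat in a cycle of length 3: positions 0,1,… shift by +1, +5, +6, then the pattern repeats.
Reversing it on cjgdm: c−1=b, j−5=e, g−6=a, d−1=c, m−5=h.

beach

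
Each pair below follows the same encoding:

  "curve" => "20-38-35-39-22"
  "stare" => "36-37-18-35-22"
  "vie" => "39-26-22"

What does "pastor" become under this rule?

The number is (letter's place in the alphabet, a=1) + 17.
On pastor: p=16→33, a=1→18, s=19→36, t=20→37, o=15→32, r=18→35.

33-18-36-37-32-35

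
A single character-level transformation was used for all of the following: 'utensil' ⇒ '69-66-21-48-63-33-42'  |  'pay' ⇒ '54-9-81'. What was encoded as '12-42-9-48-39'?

blank

u(#21)→69 and t(#20)→66: differences scale by 3, so n = 3·pos + 6. With a=1..z=26, the number is 3·pos + 6.
Undoing it on 12-42-9-48-39: 12→(12−6)÷3=2=b, 42→(42−6)÷3=12=l, 9→(9−6)÷3=1=a, 48→(48−6)÷3=14=n, 39→(39−6)÷3=11=k.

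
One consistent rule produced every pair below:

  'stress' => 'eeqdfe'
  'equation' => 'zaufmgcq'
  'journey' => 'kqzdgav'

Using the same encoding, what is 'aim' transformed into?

yum

The output letters match the input read backwards, each shifted +12: stress reversed is sserts. Read the word backwards and shift each letter +12.
Applying it to aim: reverse → mia; then shift: m+12=y, i+12=u, a+12=m.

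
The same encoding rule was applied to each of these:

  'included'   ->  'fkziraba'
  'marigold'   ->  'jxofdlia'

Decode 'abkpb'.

This is a Caesar cipher with shift 23.
Decoding abkpb: a−23=d, b−23=e, k−23=n, p−23=s, b−23=e.

dense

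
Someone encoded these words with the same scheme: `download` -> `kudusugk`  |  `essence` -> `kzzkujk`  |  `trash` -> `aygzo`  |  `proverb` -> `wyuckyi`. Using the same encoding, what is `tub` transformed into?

aai

The shift depends on letter class: consonant d→k is +7, but vowel o→u is +6. Two shifts are in play — +6 for a/e/i/o/u, +7 for every other letter.
On tub: t(cons)+7=a, u(vowel)+6=a, b(cons)+7=i.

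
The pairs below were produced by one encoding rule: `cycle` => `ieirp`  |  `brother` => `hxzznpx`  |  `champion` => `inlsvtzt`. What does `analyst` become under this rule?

ltlreyz

The shift depends on letter class: consonant c→i is +6, but vowel e→p is +11. Vowels shift forward by 11 and consonants shift forward by 6.
For analyst: a(vowel)+11=l, n(cons)+6=t, a(vowel)+11=l, l(cons)+6=r, y(cons)+6=e, s(cons)+6=y, t(cons)+6=z.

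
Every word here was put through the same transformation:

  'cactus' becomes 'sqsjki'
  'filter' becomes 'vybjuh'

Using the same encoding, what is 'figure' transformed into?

It's a constant shift of +16 (ROT16).
For figure: f+16=v, i+16=y, g+16=w, u+16=k, r+16=h, e+16=u.

vywkhu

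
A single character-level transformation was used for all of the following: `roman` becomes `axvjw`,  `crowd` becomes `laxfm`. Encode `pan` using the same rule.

Compare letters: r→a is +9, o→x is +9, m→v is +9 — a constant shift. Every letter moves 9 places later in the alphabet, wrapping around z→a.
For pan: p+9=y, a+9=j, n+9=w.

yjw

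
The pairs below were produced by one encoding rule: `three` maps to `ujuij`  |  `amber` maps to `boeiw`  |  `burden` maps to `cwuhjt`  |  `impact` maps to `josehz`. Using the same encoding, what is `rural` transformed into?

swueq

The shift increases by 1 at each position, starting from +1: 1, 2, 3, ….
For rural: r+1=s, u+2=w, r+3=u, a+4=e, l+5=q.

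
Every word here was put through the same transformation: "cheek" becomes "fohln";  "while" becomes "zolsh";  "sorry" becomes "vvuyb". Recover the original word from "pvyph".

Shifts by position in cheek: pos 0: c→f (+3), pos 1: h→o (+7), pos 2: e→h (+3), pos 3: e→l (+7) — repeating every 2. The shifts repeat in a cycle of length 2: positions 0,1,… shift by +3, +7, then the pattern repeats.
Reversing it on pvyph: p−3=m, v−7=o, y−3=v, p−7=i, h−3=e.

movie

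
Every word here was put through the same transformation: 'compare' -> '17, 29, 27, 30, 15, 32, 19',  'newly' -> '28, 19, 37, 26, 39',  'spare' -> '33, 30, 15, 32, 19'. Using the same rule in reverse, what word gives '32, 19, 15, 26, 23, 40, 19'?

realize

c is letter #3 and maps to 17: an offset of 14. Each letter is replaced by its alphabet position (a=1..z=26) + 14.
Undoing it on 32, 19, 15, 26, 23, 40, 19: 32→(32−14)÷1=18=r, 19→(19−14)÷1=5=e, 15→(15−14)÷1=1=a, 26→(26−14)÷1=12=l, 23→(23−14)÷1=9=i, 40→(40−14)÷1=26=z, 19→(19−14)÷1=5=e.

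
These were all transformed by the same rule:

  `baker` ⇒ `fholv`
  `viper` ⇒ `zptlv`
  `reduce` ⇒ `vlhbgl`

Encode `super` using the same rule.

A repeating key of period 2 is used — shifts +4, +7 over and over.
For super: s+4=w, u+7=b, p+4=t, e+7=l, r+4=v.

wbtlv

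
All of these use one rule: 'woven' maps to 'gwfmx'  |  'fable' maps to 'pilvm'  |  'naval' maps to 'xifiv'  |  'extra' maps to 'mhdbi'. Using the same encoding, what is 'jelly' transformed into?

tmvvi

Vowels shift forward by 8 and consonants shift forward by 10.
For jelly: j(cons)+10=t, e(vowel)+8=m, l(cons)+10=v, l(cons)+10=v, y(cons)+10=i.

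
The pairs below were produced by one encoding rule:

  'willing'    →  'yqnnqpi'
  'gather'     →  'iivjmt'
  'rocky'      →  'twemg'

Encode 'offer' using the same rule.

A repeating key of period 3 is used — shifts +2, +8, +2 over and over.
For offer: o+2=q, f+8=n, f+2=h, e+2=g, r+8=z.

qnhgz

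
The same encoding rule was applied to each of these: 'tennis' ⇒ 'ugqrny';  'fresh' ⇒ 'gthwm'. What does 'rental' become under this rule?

The shift increases by 1 at each position, starting from +1: 1, 2, 3, ….
On rental: r+1=s, e+2=g, n+3=q, t+4=x, a+5=f, l+6=r.

sgqxfr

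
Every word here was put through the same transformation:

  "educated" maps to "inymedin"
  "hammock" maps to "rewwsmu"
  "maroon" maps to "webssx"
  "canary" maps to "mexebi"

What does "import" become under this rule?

mwzsbd

The shift depends on letter class: consonant d→n is +10, but vowel e→i is +4. Vowels shift forward by 4 and consonants shift forward by 10.
Applying it to import: i(vowel)+4=m, m(cons)+10=w, p(cons)+10=z, o(vowel)+4=s, r(cons)+10=b, t(cons)+10=d.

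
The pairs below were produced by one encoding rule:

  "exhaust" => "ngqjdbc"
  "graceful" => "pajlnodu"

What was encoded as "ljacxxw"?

cartoon

It's a constant shift of +9 (ROT9).
Decoding ljacxxw: l−9=c, j−9=a, a−9=r, c−9=t, x−9=o, x−9=o, w−9=n.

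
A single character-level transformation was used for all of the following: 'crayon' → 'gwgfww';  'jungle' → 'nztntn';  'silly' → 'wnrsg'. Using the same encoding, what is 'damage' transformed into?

hfshon

In crayon: c→g is +4, r→w is +5, a→g is +6, y→f is +7 — the shift increases by 1 each position. The shift increases by 1 at each position, starting from +4: 4, 5, 6, ….
For damage: d+4=h, a+5=f, m+6=s, a+7=h, g+8=o, e+9=n.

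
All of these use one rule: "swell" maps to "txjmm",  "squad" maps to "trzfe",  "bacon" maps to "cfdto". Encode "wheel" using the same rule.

The shift depends on letter class: consonant s→t is +1, but vowel e→j is +5. Vowels shift forward by 5 and consonants shift forward by 1.
For wheel: w(cons)+1=x, h(cons)+1=i, e(vowel)+5=j, e(vowel)+5=j, l(cons)+1=m.

xijjm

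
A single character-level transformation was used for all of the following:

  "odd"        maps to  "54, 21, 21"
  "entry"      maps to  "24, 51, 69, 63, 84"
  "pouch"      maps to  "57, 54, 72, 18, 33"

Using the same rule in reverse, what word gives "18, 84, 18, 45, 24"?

cycle

o(#15)→54 and d(#4)→21: differences scale by 3, so n = 3·pos + 9. Each letter becomes 3×(its alphabet position, a=1..z=26) + 9.
Decoding 18, 84, 18, 45, 24: 18→(18−9)÷3=3=c, 84→(84−9)÷3=25=y, 18→(18−9)÷3=3=c, 45→(45−9)÷3=12=l, 24→(24−9)÷3=5=e.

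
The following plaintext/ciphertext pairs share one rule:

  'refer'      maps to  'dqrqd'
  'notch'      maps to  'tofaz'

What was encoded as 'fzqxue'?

silent

The output letters match the input read backwards, each shifted +12: refer reversed is refer. The word is reversed, then every letter is shifted forward by 12.
Undoing it on fzqxue: shift back: f−12=t, z−12=n, q−12=e, x−12=l, u−12=i, e−12=s → tnelis; then reverse → silent.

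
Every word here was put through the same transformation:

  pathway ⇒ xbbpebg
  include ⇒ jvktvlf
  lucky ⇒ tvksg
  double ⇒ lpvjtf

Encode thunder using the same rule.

bpvvlfz

Vowels shift forward by 1 and consonants shift forward by 8.
On thunder: t(cons)+8=b, h(cons)+8=p, u(vowel)+1=v, n(cons)+8=v, d(cons)+8=l, e(vowel)+1=f, r(cons)+8=z.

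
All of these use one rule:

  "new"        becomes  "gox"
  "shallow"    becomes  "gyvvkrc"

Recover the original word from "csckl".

The output letters match the input read backwards, each shifted +10: new reversed is wen. Two steps: reverse the string, then apply a Caesar shift of +10.
Undoing it on csckl: shift back: c−10=s, s−10=i, c−10=s, k−10=a, l−10=b → sisab; then reverse → basis.

basis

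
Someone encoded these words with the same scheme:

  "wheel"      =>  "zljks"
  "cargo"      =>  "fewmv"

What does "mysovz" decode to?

In wheel: w→z is +3, h→l is +4, e→j is +5, e→k is +6 — the shift increases by 1 each position. Letter i (0-indexed) is shifted by i+3, so successive shifts are 3, 4, 5, ….
Decoding mysovz: m−3=j, y−4=u, s−5=n, o−6=i, v−7=o, z−8=r.

junior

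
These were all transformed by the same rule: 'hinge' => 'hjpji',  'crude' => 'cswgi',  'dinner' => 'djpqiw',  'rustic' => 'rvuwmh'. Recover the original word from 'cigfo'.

check

The shift increases by 1 at each position, starting from +0: 0, 1, 2, ….
Reversing it on cigfo: c−0=c, i−1=h, g−2=e, f−3=c, o−4=k.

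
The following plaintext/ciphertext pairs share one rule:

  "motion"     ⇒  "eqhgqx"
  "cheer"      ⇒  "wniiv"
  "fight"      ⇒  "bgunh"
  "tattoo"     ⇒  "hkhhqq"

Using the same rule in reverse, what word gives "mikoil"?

This is an affine cipher: with a=0,…,z=25, each position x becomes (19x+10) mod 26.
Reversing it on mikoil: m(12)→11·(12−10)≡22=w; i(8)→11·(8−10)≡4=e; k(10)→11·(10−10)≡0=a; o(14)→11·(14−10)≡18=s; i(8)→11·(8−10)≡4=e; l(11)→11·(11−10)≡11=l (all mod 26).

weasel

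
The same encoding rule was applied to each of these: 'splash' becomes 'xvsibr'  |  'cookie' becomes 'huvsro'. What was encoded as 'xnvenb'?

In splash: s→x is +5, p→v is +6, l→s is +7, a→i is +8 — the shift increases by 1 each position. Letter i (0-indexed) is shifted by i+5, so successive shifts are 5, 6, 7, ….
Decoding xnvenb: x−5=s, n−6=h, v−7=o, e−8=w, n−9=e, b−10=r.

shower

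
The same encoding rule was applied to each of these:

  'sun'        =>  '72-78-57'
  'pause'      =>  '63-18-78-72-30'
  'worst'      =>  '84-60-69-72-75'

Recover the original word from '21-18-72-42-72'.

basis

s(#19)→72 and u(#21)→78: differences scale by 3, so n = 3·pos + 15. With a=1..z=26, the number is 3·pos + 15.
Reversing it on 21-18-72-42-72: 21→(21−15)÷3=2=b, 18→(18−15)÷3=1=a, 72→(72−15)÷3=19=s, 42→(42−15)÷3=9=i, 72→(72−15)÷3=19=s.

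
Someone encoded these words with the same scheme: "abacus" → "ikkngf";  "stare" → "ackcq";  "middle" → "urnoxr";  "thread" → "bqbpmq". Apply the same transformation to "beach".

jnknt

In abacus: a→i is +8, b→k is +9, a→k is +10, c→n is +11 — the shift increases by 1 each position. The shift increases by 1 at each position, starting from +8: 8, 9, 10, ….
On beach: b+8=j, e+9=n, a+10=k, c+11=n, h+12=t.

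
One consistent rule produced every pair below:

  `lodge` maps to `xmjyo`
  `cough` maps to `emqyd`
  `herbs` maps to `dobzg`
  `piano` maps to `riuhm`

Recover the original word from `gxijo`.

Each letter's alphabet position (a=0..z=25) is mapped through 5·x+20 mod 26 — an affine cipher.
Reversing it on gxijo: g(6)→21·(6−20)≡18=s; x(23)→21·(23−20)≡11=l; i(8)→21·(8−20)≡8=i; j(9)→21·(9−20)≡3=d; o(14)→21·(14−20)≡4=e (all mod 26).

slide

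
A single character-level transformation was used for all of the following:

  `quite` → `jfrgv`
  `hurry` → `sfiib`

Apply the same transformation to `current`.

xfiivmg

Each pair mirrors across the alphabet (q↔j, u↔f, i↔r): positions sum to 25. This is the alphabet-reversal cipher (Atbash): a becomes z, b becomes y, etc.
For current: c↔x, u↔f, r↔i, r↔i, e↔v, n↔m, t↔g.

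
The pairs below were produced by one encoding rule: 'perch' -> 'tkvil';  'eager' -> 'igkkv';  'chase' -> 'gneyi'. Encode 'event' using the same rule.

ibitx

Shifts by position in perch: pos 0: p→t (+4), pos 1: e→k (+6), pos 2: r→v (+4), pos 3: c→i (+6) — repeating every 2. It's a Vigenère-style cipher with numeric key [4,6]: position i shifts by key[i mod 2].
On event: e+4=i, v+6=b, e+4=i, n+6=t, t+4=x.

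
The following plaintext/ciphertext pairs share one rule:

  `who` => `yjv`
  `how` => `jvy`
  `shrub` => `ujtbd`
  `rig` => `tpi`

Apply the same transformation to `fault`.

The shift depends on letter class: consonant w→y is +2, but vowel o→v is +7. Vowels shift forward by 7 and consonants shift forward by 2.
Applying it to fault: f(cons)+2=h, a(vowel)+7=h, u(vowel)+7=b, l(cons)+2=n, t(cons)+2=v.

hhbnv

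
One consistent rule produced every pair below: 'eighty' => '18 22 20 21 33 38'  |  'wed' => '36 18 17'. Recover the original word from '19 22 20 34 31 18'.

figure

e is letter #5 and maps to 18: an offset of 13. Each letter is replaced by its alphabet position (a=1..z=26) + 13.
Reversing it on 19 22 20 34 31 18: 19→(19−13)÷1=6=f, 22→(22−13)÷1=9=i, 20→(20−13)÷1=7=g, 34→(34−13)÷1=21=u, 31→(31−13)÷1=18=r, 18→(18−13)÷1=5=e.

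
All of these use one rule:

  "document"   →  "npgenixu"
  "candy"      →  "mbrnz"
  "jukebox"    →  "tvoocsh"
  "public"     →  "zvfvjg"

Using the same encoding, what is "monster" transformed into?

It's a Vigenère-style cipher with numeric key [10,1,4]: position i shifts by key[i mod 3].
On monster: m+10=w, o+1=p, n+4=r, s+10=c, t+1=u, e+4=i, r+10=b.

wprcuib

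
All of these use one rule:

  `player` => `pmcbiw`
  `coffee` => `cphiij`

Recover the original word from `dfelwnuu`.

In player: p→p is +0, l→m is +1, a→c is +2, y→b is +3 — the shift increases by 1 each position. Letter i (0-indexed) is shifted by i+0, so successive shifts are 0, 1, 2, ….
Undoing it on dfelwnuu: d−0=d, f−1=e, e−2=c, l−3=i, w−4=s, n−5=i, u−6=o, u−7=n.

decision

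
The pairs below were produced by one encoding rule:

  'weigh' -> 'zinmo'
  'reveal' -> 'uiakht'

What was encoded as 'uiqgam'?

relate

Letter i (0-indexed) is shifted by i+3, so successive shifts are 3, 4, 5, ….
Undoing it on uiqgam: u−3=r, i−4=e, q−5=l, g−6=a, a−7=t, m−8=e.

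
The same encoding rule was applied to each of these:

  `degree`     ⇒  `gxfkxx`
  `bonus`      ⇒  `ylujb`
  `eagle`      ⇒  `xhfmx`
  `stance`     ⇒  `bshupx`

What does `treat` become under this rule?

skxhs

This is an affine cipher: with a=0,…,z=25, each position x becomes (17x+7) mod 26.
Applying it to treat: t(19)→17·19+7≡18=s; r(17)→17·17+7≡10=k; e(4)→17·4+7≡23=x; a(0)→17·0+7≡7=h; t(19)→17·19+7≡18=s (all mod 26).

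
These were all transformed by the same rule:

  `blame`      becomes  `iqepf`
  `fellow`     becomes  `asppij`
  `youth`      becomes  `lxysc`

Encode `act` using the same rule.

xge

Read the word backwards and shift each letter +4.
Applying it to act: reverse → tca; then shift: t+4=x, c+4=g, a+4=e.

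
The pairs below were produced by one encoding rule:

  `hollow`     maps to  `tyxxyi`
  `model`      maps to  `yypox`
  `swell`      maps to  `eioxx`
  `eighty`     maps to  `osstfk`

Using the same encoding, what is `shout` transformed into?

etyef

The rule splits by letter class: vowels +10, consonants +12.
Applying it to shout: s(cons)+12=e, h(cons)+12=t, o(vowel)+10=y, u(vowel)+10=e, t(cons)+12=f.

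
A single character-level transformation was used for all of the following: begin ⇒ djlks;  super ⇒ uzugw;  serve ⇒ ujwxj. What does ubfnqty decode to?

Shifts by position in begin: pos 0: b→d (+2), pos 1: e→j (+5), pos 2: g→l (+5), pos 3: i→k (+2), pos 4: n→s (+5) — repeating every 3. The shifts repeat in a cycle of length 3: positions 0,1,… shift by +2, +5, +5, then the pattern repeats.
Reversing it on ubfnqty: u−2=s, b−5=w, f−5=a, n−2=l, q−5=l, t−5=o, y−2=w.

swallow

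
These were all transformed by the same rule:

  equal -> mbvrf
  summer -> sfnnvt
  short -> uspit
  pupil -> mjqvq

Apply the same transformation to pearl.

The output letters match the input read backwards, each shifted +1: equal reversed is lauqe. Read the word backwards and shift each letter +1.
For pearl: reverse → lraep; then shift: l+1=m, r+1=s, a+1=b, e+1=f, p+1=q.

msbfq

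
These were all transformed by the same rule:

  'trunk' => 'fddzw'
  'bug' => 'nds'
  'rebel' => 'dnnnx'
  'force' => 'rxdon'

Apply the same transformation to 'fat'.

The shift depends on letter class: consonant t→f is +12, but vowel u→d is +9. Vowels shift forward by 9 and consonants shift forward by 12.
On fat: f(cons)+12=r, a(vowel)+9=j, t(cons)+12=f.

rjf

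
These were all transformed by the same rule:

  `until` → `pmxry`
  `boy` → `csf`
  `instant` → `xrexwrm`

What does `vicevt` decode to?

The output letters match the input read backwards, each shifted +4: until reversed is litnu. Two steps: reverse the string, then apply a Caesar shift of +4.
Reversing it on vicevt: shift back: v−4=r, i−4=e, c−4=y, e−4=a, v−4=r, t−4=p → reyarp; then reverse → prayer.

prayer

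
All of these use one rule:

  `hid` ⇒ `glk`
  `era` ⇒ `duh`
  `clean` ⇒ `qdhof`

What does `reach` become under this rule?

kfdhu

The output letters match the input read backwards, each shifted +3: hid reversed is dih. Two steps: reverse the string, then apply a Caesar shift of +3.
On reach: reverse → hcaer; then shift: h+3=k, c+3=f, a+3=d, e+3=h, r+3=u.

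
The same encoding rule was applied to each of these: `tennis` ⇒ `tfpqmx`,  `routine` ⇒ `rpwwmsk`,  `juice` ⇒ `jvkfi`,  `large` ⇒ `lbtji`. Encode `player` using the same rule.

pmcbiw

In tennis: t→t is +0, e→f is +1, n→p is +2, n→q is +3 — the shift increases by 1 each position. The shift increases by 1 at each position, starting from +0: 0, 1, 2, ….
On player: p+0=p, l+1=m, a+2=c, y+3=b, e+4=i, r+5=w.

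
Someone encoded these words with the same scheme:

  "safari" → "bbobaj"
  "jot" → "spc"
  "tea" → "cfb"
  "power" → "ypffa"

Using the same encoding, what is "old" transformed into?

The shift depends on letter class: consonant s→b is +9, but vowel a→b is +1. Vowels shift forward by 1 and consonants shift forward by 9.
Applying it to old: o(vowel)+1=p, l(cons)+9=u, d(cons)+9=m.

pum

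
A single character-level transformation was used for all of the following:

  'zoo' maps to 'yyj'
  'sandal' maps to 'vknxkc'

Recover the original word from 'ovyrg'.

The output letters match the input read backwards, each shifted +10: zoo reversed is ooz. Read the word backwards and shift each letter +10.
Reversing it on ovyrg: shift back: o−10=e, v−10=l, y−10=o, r−10=h, g−10=w → elohw; then reverse → whole.

whole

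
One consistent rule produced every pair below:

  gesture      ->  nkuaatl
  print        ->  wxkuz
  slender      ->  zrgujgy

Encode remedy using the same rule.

ykolja

It's a Vigenère-style cipher with numeric key [7,6,2]: position i shifts by key[i mod 3].
Applying it to remedy: r+7=y, e+6=k, m+2=o, e+7=l, d+6=j, y+2=a.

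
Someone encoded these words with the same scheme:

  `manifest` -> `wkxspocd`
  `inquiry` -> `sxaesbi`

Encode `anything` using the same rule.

kxidrsxq

Compare letters: m→w is +10, a→k is +10, n→x is +10 — a constant shift. This is a Caesar cipher with shift 10.
For anything: a+10=k, n+10=x, y+10=i, t+10=d, h+10=r, i+10=s, n+10=x, g+10=q.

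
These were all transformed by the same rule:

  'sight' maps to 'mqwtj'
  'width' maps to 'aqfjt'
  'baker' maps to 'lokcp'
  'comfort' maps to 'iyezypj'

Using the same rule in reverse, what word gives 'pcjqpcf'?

retired

This is an affine cipher: with a=0,…,z=25, each position x becomes (23x+14) mod 26.
Reversing it on pcjqpcf: p(15)→17·(15−14)≡17=r; c(2)→17·(2−14)≡4=e; j(9)→17·(9−14)≡19=t; q(16)→17·(16−14)≡8=i; p(15)→17·(15−14)≡17=r; c(2)→17·(2−14)≡4=e; f(5)→17·(5−14)≡3=d (all mod 26).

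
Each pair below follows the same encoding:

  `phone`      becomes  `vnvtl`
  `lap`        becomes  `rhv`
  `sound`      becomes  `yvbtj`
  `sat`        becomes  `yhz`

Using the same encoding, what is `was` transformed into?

chy

The rule splits by letter class: vowels +7, consonants +6.
Applying it to was: w(cons)+6=c, a(vowel)+7=h, s(cons)+6=y.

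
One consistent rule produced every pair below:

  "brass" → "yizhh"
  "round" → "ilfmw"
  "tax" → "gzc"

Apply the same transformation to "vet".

evg

Each pair mirrors across the alphabet (b↔y, r↔i, a↔z): positions sum to 25. This is the alphabet-reversal cipher (Atbash): a becomes z, b becomes y, etc.
Applying it to vet: v↔e, e↔v, t↔g.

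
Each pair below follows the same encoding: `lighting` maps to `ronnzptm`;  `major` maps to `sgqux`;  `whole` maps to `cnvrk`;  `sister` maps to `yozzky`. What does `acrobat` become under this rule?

It's a Vigenère-style cipher with numeric key [6,6,7]: position i shifts by key[i mod 3].
For acrobat: a+6=g, c+6=i, r+7=y, o+6=u, b+6=h, a+7=h, t+6=z.

giyuhhz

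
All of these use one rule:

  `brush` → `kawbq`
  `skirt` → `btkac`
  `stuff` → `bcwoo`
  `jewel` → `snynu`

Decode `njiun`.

eagle

Shifts by position in brush: pos 0: b→k (+9), pos 1: r→a (+9), pos 2: u→w (+2), pos 3: s→b (+9), pos 4: h→q (+9) — repeating every 3. A repeating key of period 3 is used — shifts +9, +9, +2 over and over.
Undoing it on njiun: n−9=e, j−9=a, i−2=g, u−9=l, n−9=e.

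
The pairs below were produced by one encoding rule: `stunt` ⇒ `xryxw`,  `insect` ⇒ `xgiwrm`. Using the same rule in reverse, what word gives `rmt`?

The output letters match the input read backwards, each shifted +4: stunt reversed is tnuts. The word is reversed, then every letter is shifted forward by 4.
Undoing it on rmt: shift back: r−4=n, m−4=i, t−4=p → nip; then reverse → pin.

pin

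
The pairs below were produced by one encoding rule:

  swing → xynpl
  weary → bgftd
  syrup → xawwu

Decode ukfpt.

piano

It's a Vigenère-style cipher with numeric key [5,2]: position i shifts by key[i mod 2].
Decoding ukfpt: u−5=p, k−2=i, f−5=a, p−2=n, t−5=o.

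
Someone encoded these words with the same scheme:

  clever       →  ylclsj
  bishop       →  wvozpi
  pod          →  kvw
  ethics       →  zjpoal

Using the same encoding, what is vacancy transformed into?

The word is reversed, then every letter is shifted forward by 7.
On vacancy: reverse → ycnacav; then shift: y+7=f, c+7=j, n+7=u, a+7=h, c+7=j, a+7=h, v+7=c.

fjuhjhc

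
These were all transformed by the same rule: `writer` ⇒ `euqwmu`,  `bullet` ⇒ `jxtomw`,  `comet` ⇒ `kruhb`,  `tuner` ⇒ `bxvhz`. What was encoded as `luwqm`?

drone

Shifts by position in writer: pos 0: w→e (+8), pos 1: r→u (+3), pos 2: i→q (+8), pos 3: t→w (+3) — repeating every 2. It's a Vigenère-style cipher with numeric key [8,3]: position i shifts by key[i mod 2].
Decoding luwqm: l−8=d, u−3=r, w−8=o, q−3=n, m−8=e.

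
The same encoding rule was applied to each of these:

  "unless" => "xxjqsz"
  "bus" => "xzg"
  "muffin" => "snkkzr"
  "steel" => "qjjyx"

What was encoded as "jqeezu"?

puzzle

The output letters match the input read backwards, each shifted +5: unless reversed is sselnu. Two steps: reverse the string, then apply a Caesar shift of +5.
Reversing it on jqeezu: shift back: j−5=e, q−5=l, e−5=z, e−5=z, z−5=u, u−5=p → elzzup; then reverse → puzzle.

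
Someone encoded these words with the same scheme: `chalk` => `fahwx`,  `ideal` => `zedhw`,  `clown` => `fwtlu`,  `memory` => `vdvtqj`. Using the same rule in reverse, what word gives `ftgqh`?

c(2)→f(5) and h(7)→a(0) fit y≡25x+7 (mod 26); the inverse of 25 mod 26 is 25. This is an affine cipher: with a=0,…,z=25, each position x becomes (25x+7) mod 26.
Reversing it on ftgqh: f(5)→25·(5−7)≡2=c; t(19)→25·(19−7)≡14=o; g(6)→25·(6−7)≡1=b; q(16)→25·(16−7)≡17=r; h(7)→25·(7−7)≡0=a (all mod 26).

cobra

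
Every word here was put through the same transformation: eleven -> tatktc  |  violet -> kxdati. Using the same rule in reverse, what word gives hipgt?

stare

Every letter moves 15 places later in the alphabet, wrapping around z→a.
Undoing it on hipgt: h−15=s, i−15=t, p−15=a, g−15=r, t−15=e.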